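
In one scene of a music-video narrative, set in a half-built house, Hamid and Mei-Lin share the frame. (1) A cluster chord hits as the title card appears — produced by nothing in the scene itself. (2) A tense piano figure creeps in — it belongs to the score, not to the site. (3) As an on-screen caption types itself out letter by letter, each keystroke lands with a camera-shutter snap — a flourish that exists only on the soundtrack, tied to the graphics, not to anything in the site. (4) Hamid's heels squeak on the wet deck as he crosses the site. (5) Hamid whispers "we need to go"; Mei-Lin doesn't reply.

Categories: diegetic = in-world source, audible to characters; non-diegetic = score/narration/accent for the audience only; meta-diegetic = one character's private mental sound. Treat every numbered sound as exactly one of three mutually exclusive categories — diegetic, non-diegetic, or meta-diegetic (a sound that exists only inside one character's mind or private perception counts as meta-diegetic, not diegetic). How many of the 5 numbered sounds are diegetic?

(1) it's a sound-design accent with no in-world source; no one in the scene can hear it → non-diegetic.
Sound (2): nothing in the site produces it and the characters don't hear it — pure soundtrack, so non-diegetic.
(3) sound married to a title/caption — outside the diegesis by definition → non-diegetic.
(4) is diegetic: it's the physical sound of Hamid moving in the space.
(5) is diegetic: Hamid is a character speaking aloud in the scene.
So 2 of the 5 are diegetic: (4), (5).

2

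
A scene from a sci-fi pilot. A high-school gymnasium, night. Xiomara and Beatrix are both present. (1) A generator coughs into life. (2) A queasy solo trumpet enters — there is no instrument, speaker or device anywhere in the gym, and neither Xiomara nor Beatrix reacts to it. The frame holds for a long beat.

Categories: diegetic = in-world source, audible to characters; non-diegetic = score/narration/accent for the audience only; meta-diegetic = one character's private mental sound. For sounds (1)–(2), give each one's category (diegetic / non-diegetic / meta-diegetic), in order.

Sound (1): the sound comes from a generator physically present in the location, so diegetic.
(2) nothing in the gym produces it and the characters don't hear it — pure soundtrack → non-diegetic.

diegetic, non-diegetic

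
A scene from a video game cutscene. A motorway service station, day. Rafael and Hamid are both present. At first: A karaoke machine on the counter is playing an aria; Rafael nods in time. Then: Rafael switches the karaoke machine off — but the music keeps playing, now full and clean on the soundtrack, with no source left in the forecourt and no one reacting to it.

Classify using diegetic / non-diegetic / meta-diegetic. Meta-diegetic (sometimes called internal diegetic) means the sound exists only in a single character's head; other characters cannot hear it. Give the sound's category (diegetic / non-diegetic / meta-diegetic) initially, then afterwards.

diegetic, non-diegetic

Initially: a karaoke machine is a real in-scene source and Rafael reacts to it → diegetic.
Afterwards: there is no longer any in-world source and no one can hear it — it has become underscore → non-diegetic.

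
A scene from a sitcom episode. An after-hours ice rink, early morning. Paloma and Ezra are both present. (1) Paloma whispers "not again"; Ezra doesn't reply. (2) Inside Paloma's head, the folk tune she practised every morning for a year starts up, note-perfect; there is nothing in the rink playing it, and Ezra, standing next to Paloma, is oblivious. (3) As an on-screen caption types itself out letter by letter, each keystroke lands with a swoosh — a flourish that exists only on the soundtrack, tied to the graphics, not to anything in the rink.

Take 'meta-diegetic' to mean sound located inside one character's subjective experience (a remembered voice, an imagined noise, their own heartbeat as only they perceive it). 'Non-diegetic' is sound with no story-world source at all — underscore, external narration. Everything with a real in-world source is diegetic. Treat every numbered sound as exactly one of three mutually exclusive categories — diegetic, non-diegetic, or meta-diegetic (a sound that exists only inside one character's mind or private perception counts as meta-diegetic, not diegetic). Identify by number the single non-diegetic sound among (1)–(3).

3

(1) Paloma is a character speaking aloud in the scene → diegetic.
(2) remembered music, private to Paloma — Ezra is oblivious because it isn't in the room → meta-diegetic.
(3) sound married to a title/caption — outside the diegesis by definition → non-diegetic.
Only (3) is non-diegetic.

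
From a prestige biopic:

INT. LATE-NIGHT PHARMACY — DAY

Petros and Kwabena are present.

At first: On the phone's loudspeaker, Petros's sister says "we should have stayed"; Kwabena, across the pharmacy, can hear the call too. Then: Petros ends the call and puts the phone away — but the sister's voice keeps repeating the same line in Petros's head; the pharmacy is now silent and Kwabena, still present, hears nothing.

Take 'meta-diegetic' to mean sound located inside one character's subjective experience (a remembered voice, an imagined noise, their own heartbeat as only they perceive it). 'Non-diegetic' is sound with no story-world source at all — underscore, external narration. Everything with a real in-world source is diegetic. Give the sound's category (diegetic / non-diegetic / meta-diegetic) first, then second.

diegetic, meta-diegetic

First: the loudspeaker is an in-world source; both Petros and Kwabena hear the call → diegetic.
Second: with the phone off, the voice continues only as Petros's private mental replay — Kwabena can't hear it → meta-diegetic.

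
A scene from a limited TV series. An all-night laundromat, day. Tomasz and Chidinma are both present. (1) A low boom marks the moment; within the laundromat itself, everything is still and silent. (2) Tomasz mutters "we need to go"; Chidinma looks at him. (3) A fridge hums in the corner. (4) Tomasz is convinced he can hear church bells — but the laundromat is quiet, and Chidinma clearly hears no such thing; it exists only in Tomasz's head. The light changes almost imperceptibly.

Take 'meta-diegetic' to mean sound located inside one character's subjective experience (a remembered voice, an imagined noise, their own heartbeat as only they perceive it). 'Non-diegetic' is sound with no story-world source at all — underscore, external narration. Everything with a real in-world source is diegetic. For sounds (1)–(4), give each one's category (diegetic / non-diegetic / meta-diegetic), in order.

non-diegetic, diegetic, diegetic, meta-diegetic

(1) an editorial stinger — it belongs to the cut, not the story world → non-diegetic.
(2) is diegetic: Tomasz is a character speaking aloud in the scene.
Sound (3): a fridge is part of the location's real environment, so diegetic.
(4) is meta-diegetic: Tomasz alone 'hears' it — an imagined sound, not present in the space.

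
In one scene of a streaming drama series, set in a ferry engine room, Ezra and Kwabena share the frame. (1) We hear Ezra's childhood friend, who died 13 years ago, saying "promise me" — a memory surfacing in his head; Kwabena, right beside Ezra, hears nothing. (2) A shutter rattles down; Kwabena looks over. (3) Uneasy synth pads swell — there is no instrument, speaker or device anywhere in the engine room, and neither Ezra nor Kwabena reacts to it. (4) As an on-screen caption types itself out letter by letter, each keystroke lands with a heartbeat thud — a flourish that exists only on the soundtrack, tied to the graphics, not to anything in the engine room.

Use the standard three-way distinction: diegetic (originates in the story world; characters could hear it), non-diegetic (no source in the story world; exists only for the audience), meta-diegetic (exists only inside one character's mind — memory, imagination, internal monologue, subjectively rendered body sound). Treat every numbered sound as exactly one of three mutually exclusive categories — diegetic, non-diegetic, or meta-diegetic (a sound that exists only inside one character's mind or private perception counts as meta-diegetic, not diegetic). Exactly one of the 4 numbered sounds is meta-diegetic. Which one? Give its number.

1

Sound (1): it's Ezra's recollection rendered as sound; the other character can't hear it, so meta-diegetic.
(2) a shutter is a real object/event in the scene's world → diegetic.
(3) it has no source in the story world and no character can hear it — it's underscore → non-diegetic.
(4) it accompanies on-screen graphics, not anything inside the story world → non-diegetic.
Only (1) is meta-diegetic.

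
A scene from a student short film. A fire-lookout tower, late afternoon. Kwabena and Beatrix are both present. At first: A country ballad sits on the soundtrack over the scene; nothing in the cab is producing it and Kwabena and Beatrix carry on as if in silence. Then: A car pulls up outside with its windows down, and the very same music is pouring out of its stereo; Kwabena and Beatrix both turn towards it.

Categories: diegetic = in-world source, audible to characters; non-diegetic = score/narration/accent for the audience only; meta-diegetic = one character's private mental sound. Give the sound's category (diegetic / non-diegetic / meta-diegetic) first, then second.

non-diegetic, diegetic

First: no in-world source exists and no character can hear it — underscore → non-diegetic.
Second: the car stereo is now a real source in the story world and the characters hear it → diegetic.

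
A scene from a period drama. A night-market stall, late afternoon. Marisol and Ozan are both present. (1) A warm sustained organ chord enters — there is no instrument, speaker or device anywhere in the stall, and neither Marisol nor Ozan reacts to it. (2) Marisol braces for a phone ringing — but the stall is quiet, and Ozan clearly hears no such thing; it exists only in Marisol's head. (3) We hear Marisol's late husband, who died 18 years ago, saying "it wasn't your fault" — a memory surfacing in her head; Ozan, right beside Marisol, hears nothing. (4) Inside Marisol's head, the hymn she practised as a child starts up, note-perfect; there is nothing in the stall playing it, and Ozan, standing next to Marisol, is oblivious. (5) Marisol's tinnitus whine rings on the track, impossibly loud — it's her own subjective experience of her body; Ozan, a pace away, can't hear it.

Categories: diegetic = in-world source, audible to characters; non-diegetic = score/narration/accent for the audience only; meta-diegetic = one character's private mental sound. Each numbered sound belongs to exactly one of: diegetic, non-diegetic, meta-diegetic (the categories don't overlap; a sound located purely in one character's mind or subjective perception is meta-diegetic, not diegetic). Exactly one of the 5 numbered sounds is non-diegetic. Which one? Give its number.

1

(1) it has no source in the story world and no character can hear it — it's underscore → non-diegetic.
(2) Marisol alone 'hears' it — an imagined sound, not present in the space → meta-diegetic.
(3) is meta-diegetic: it's Marisol's recollection rendered as sound; the other character can't hear it.
(4) remembered music, private to Marisol — Ozan is oblivious because it isn't in the room → meta-diegetic.
(5) it's Marisol's internal bodily sensation rendered as sound; only Marisol 'hears' it → meta-diegetic.
Only (1) is non-diegetic.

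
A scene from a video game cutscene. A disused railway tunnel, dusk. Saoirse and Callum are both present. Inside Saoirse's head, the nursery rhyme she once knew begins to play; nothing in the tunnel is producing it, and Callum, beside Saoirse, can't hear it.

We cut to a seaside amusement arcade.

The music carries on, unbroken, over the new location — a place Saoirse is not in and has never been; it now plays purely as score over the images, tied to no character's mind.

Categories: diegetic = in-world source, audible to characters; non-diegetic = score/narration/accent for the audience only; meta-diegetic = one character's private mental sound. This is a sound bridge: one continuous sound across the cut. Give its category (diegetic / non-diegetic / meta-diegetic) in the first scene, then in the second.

meta-diegetic, non-diegetic

Scene one: the music exists only inside Saoirse's mind; Callum can't hear it → meta-diegetic.
Scene two: it's detached from Saoirse entirely and plays over unrelated images with no in-world source — conventional underscore → non-diegetic.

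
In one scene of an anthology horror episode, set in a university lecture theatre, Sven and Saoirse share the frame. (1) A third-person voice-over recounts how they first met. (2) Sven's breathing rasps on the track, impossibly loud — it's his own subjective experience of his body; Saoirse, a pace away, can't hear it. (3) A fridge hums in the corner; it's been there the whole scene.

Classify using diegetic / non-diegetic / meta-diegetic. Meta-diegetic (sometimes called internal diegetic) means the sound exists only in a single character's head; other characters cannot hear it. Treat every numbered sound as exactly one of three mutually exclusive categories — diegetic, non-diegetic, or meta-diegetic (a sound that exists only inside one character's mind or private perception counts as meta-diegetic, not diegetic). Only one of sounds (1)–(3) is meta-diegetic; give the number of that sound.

(1) external voice-over — not a character, not heard by anyone in the scene → non-diegetic.
Sound (2): point-of-audition from inside Sven's body; not a sound in the room, so meta-diegetic.
(3) a fridge is part of the location's real environment → diegetic.
Only (2) is meta-diegetic.

2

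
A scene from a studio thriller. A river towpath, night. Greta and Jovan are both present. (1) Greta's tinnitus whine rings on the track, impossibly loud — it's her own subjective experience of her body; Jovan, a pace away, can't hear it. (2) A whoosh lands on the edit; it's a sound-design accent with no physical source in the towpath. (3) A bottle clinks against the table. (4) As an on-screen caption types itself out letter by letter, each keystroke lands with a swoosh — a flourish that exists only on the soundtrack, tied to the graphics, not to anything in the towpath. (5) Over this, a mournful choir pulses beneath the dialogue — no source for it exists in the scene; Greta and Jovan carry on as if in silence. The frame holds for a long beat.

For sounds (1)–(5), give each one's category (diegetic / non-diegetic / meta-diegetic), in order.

(1) a subjective body sound — Greta's private perception, inaudible to Jovan → meta-diegetic.
(2) an editorial stinger — it belongs to the cut, not the story world → non-diegetic.
(3) the sound comes from a bottle physically present in the location → diegetic.
(4) the caption isn't part of the story world, so neither is the sound tied to it → non-diegetic.
(5) score with no on-screen or off-screen source; it exists for the audience alone → non-diegetic.

meta-diegetic, non-diegetic, diegetic, non-diegetic, non-diegetic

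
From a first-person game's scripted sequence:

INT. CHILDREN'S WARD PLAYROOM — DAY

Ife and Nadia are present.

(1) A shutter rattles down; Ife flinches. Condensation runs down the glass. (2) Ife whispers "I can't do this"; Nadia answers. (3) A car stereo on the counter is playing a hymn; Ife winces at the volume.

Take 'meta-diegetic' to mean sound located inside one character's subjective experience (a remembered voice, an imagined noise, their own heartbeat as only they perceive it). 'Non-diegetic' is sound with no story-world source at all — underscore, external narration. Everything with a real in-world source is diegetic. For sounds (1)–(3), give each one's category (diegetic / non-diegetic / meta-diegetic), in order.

Sound (1): a shutter is a real object/event in the scene's world, so diegetic.
Sound (2): Ife is a character speaking aloud in the scene, so diegetic.
Sound (3): a car stereo is a physical source in the scene and Ife reacts to it, so diegetic.

diegetic, diegetic, diegetic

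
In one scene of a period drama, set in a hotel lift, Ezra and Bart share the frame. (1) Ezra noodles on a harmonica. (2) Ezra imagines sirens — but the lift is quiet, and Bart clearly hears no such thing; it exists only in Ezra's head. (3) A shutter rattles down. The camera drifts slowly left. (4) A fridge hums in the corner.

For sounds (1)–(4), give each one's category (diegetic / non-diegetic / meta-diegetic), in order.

Sound (1): Ezra is producing the music live, in the story world, so diegetic.
(2) the sound is imagined by Ezra; nothing in the story world is producing it and Bart can't hear it → meta-diegetic.
Sound (3): the sound comes from a shutter physically present in the location, so diegetic.
(4) it's the actual ambient sound of the location → diegetic.

diegetic, meta-diegetic, diegetic, diegetic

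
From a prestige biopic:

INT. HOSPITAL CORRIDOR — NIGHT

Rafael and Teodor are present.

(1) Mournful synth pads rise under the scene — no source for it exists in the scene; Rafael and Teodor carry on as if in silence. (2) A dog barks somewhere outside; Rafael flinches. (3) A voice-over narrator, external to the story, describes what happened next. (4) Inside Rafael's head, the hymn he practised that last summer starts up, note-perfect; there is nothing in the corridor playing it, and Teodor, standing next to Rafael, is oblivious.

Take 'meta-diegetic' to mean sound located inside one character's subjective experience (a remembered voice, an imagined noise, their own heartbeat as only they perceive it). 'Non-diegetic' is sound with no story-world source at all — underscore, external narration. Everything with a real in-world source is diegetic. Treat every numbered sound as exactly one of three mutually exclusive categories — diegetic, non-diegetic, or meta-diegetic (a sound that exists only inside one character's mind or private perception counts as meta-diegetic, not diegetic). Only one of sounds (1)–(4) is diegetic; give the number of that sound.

2

Sound (1): nothing in the corridor produces it and the characters don't hear it — pure soundtrack, so non-diegetic.
(2) a dog is a real object/event in the scene's world → diegetic.
(3) commentary laid over the scene from outside the fiction → non-diegetic.
(4) the music is a memory playing inside Rafael's mind alone; no real-world source, Teodor can't hear it → meta-diegetic.
Only (2) is diegetic.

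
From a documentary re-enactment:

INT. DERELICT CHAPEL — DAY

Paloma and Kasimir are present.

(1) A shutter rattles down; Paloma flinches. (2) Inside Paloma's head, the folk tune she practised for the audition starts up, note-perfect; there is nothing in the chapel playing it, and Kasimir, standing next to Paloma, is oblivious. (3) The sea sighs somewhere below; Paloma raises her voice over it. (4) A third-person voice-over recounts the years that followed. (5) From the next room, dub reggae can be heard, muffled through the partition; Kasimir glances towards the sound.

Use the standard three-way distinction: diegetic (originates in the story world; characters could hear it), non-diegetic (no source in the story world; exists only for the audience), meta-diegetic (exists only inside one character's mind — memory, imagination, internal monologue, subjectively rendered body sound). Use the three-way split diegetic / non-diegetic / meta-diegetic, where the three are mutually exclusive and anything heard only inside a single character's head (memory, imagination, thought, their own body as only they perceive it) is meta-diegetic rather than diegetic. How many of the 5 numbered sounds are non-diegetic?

(1) the sound comes from a shutter physically present in the location → diegetic.
(2) is meta-diegetic: the music is a memory playing inside Paloma's mind alone; no real-world source, Kasimir can't hear it.
Sound (3): the sea is part of the location's real environment, so diegetic.
(4) is non-diegetic: external voice-over — not a character, not heard by anyone in the scene.
(5) it's coming from the next room — a location within the story world — and Kasimir reacts → diegetic.
So 1 of the 5 is non-diegetic: (4).

1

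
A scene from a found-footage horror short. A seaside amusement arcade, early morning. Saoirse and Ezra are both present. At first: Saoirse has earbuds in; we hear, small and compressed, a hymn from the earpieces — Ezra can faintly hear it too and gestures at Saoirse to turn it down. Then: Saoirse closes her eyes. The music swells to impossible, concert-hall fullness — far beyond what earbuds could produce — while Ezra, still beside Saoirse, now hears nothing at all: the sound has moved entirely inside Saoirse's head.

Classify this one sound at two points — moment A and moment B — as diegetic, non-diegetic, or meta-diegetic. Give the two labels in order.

Moment A: the earbuds are a physical source both characters can hear → diegetic.
Moment B: the music now exists only as Saoirse's subjective experience; Ezra can no longer hear it → meta-diegetic.

diegetic, meta-diegetic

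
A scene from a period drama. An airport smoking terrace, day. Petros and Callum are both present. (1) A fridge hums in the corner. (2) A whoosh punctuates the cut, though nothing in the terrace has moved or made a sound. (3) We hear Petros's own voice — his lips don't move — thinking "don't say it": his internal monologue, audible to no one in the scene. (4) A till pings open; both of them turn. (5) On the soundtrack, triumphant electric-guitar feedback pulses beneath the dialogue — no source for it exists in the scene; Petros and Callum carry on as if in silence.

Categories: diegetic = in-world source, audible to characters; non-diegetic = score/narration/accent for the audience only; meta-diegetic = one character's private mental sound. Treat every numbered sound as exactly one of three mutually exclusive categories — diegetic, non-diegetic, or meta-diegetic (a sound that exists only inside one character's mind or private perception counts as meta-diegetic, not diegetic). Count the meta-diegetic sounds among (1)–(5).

1

Sound (1): ambient/room sound belonging to the story's physical space, so diegetic.
Sound (2): it's a sound-design accent with no in-world source; no one in the scene can hear it, so non-diegetic.
(3) it's Petros's unspoken thought, heard only by the audience via his subjectivity → meta-diegetic.
Sound (4): the sound comes from a till physically present in the location, so diegetic.
(5) is non-diegetic: score with no on-screen or off-screen source; it exists for the audience alone.
So 1 of the 5 is meta-diegetic: (3).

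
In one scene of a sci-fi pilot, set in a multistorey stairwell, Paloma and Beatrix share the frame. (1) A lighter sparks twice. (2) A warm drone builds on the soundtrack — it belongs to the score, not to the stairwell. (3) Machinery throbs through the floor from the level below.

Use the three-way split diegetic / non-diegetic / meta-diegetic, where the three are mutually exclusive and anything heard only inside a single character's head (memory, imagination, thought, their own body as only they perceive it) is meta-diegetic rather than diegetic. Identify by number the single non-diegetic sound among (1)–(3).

(1) the sound comes from a lighter physically present in the location → diegetic.
(2) is non-diegetic: nothing in the stairwell produces it and the characters don't hear it — pure soundtrack.
Sound (3): it's the actual ambient sound of the location, so diegetic.
Only (2) is non-diegetic.

2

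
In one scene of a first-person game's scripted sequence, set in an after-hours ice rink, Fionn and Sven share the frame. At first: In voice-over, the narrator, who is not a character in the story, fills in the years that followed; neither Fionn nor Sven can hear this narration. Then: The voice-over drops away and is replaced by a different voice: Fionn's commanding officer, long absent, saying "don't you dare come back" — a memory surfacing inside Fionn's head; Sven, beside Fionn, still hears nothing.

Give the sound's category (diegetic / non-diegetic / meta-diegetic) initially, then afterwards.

non-diegetic, meta-diegetic

Initially: the external narrator addresses only the audience — outside the story world → non-diegetic.
Afterwards: the replacement voice is a memory inside Fionn's mind specifically → meta-diegetic.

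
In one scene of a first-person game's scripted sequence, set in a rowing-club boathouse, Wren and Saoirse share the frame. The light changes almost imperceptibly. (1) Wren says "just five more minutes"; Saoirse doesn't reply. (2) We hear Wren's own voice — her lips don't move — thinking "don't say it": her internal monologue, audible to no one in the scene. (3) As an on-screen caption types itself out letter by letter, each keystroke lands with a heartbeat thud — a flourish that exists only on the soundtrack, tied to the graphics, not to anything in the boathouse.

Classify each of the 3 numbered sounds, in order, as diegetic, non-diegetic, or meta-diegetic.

diegetic, meta-diegetic, non-diegetic

(1) is diegetic: spoken by a character present in the story world.
(2) is meta-diegetic: internal monologue — inside Wren's mind, not spoken into the scene.
(3) the caption isn't part of the story world, so neither is the sound tied to it → non-diegetic.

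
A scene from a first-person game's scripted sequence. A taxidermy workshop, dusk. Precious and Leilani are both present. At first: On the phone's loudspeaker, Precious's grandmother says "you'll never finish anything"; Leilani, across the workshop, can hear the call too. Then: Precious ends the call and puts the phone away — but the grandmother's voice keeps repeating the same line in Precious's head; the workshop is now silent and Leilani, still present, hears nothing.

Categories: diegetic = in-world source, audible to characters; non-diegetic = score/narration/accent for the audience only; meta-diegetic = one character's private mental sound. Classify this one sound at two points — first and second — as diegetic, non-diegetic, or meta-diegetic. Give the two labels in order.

First: the loudspeaker is an in-world source; both Precious and Leilani hear the call → diegetic.
Second: with the phone off, the voice continues only as Precious's private mental replay — Leilani can't hear it → meta-diegetic.

diegetic, meta-diegetic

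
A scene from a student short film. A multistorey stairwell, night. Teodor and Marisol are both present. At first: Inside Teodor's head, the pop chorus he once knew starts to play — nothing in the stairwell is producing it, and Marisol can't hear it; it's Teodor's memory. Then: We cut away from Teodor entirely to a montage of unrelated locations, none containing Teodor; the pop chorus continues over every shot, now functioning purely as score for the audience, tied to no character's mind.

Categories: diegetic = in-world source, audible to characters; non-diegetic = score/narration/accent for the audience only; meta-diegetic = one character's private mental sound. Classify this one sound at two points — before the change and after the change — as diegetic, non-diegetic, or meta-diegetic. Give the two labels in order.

Before the change: the music lives inside Teodor's mind alone; Marisol can't hear it → meta-diegetic.
After the change: once it plays over shots Teodor isn't in, detached from any character's subjectivity, it's conventional underscore → non-diegetic.

meta-diegetic, non-diegetic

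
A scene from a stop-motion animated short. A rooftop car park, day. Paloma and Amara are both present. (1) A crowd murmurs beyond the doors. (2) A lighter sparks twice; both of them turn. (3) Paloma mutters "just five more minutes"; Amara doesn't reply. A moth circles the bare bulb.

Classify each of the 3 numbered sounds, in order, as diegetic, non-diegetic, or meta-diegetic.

diegetic, diegetic, diegetic

(1) is diegetic: ambient/room sound belonging to the story's physical space.
(2) the sound comes from a lighter physically present in the location → diegetic.
(3) is diegetic: on-screen dialogue — Paloma speaks and Amara is there to hear.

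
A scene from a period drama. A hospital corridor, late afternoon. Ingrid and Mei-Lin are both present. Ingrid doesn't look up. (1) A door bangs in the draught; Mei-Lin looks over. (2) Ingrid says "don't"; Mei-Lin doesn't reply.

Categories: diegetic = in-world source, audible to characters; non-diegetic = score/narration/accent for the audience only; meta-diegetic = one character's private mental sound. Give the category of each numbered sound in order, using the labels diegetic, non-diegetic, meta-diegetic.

(1) is diegetic: the sound comes from a door physically present in the location.
(2) Ingrid is a character speaking aloud in the scene → diegetic.

diegetic, diegetic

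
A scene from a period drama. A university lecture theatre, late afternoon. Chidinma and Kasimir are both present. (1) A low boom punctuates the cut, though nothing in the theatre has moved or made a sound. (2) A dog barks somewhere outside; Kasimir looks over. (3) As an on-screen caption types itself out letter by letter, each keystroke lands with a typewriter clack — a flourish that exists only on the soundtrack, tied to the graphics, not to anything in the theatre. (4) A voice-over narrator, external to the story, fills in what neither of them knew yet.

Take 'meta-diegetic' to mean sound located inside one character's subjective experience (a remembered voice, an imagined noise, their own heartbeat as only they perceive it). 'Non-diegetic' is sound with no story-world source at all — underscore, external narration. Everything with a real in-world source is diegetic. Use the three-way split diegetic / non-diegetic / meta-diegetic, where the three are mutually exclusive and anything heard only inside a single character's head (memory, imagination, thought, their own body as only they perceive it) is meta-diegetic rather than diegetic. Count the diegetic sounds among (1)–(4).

1

Sound (1): it's a sound-design accent with no in-world source; no one in the scene can hear it, so non-diegetic.
(2) is diegetic: the sound comes from a dog physically present in the location.
Sound (3): the caption isn't part of the story world, so neither is the sound tied to it, so non-diegetic.
(4) commentary laid over the scene from outside the fiction → non-diegetic.
So 1 of the 4 is diegetic: (2).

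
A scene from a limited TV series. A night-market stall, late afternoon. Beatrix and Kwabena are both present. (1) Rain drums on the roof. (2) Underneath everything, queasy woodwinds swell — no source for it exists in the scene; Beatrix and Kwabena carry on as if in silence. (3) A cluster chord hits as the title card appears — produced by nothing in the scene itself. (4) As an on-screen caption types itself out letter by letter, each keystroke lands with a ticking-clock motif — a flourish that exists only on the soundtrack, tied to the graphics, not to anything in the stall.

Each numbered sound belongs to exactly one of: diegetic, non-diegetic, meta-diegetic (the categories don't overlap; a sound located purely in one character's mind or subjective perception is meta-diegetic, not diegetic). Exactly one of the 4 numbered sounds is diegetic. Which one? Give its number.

1

(1) ambient/room sound belonging to the story's physical space → diegetic.
(2) score with no on-screen or off-screen source; it exists for the audience alone → non-diegetic.
Sound (3): nothing in the scene produces it; it's an accent added for the audience, so non-diegetic.
(4) is non-diegetic: sound married to a title/caption — outside the diegesis by definition.
Only (1) is diegetic.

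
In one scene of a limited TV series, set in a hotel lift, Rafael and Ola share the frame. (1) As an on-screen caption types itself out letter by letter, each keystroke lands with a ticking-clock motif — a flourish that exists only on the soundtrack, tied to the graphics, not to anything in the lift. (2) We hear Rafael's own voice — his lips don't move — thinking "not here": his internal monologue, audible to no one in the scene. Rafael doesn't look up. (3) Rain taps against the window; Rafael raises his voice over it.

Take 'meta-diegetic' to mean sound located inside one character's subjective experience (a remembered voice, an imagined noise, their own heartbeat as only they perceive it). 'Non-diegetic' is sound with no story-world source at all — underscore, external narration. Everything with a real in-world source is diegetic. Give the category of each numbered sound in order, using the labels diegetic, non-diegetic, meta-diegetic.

non-diegetic, meta-diegetic, diegetic

(1) is non-diegetic: the caption isn't part of the story world, so neither is the sound tied to it.
Sound (2): internal monologue — inside Rafael's mind, not spoken into the scene, so meta-diegetic.
(3) is diegetic: it's the actual ambient sound of the location.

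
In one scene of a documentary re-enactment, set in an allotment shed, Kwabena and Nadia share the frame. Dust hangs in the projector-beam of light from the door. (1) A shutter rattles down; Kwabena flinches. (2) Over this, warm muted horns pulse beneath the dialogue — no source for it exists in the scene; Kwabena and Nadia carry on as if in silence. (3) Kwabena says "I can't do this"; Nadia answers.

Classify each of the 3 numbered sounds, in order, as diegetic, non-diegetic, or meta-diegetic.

diegetic, non-diegetic, diegetic

(1) an in-world source (a shutter); characters could hear it → diegetic.
(2) it has no source in the story world and no character can hear it — it's underscore → non-diegetic.
Sound (3): on-screen dialogue — Kwabena speaks and Nadia is there to hear, so diegetic.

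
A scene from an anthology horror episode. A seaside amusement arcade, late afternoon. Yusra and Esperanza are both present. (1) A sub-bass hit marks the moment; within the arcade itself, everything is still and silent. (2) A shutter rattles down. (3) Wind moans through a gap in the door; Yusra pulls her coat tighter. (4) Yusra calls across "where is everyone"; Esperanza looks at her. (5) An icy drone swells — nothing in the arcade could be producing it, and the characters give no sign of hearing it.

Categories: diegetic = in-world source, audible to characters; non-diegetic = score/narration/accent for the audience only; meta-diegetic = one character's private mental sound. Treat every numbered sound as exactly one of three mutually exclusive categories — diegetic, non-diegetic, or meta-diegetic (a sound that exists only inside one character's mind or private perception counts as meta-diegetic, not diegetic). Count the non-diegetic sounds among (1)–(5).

2

(1) is non-diegetic: an editorial stinger — it belongs to the cut, not the story world.
Sound (2): a shutter is a real object/event in the scene's world, so diegetic.
(3) it's the actual ambient sound of the location → diegetic.
(4) is diegetic: Yusra is a character speaking aloud in the scene.
Sound (5): it has no source in the story world and no character can hear it — it's underscore, so non-diegetic.
Non-diegetic: (1), (5) — that's 2.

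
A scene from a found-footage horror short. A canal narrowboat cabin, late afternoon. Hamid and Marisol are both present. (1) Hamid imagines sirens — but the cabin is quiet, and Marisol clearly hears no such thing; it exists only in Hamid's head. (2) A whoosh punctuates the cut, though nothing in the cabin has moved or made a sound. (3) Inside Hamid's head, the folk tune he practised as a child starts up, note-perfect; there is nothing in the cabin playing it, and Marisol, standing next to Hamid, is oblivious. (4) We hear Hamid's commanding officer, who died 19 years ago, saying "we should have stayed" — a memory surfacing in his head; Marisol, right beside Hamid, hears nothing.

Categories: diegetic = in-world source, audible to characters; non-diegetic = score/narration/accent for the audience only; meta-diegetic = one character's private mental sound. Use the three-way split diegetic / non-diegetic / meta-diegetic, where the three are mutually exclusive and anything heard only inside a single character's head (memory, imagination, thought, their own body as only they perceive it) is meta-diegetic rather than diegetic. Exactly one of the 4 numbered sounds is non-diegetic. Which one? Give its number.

2

Sound (1): Hamid alone 'hears' it — an imagined sound, not present in the space, so meta-diegetic.
(2) is non-diegetic: nothing in the scene produces it; it's an accent added for the audience.
Sound (3): it lives in Hamid's subjectivity, not in the cabin, so meta-diegetic.
(4) is meta-diegetic: it's Hamid's recollection rendered as sound; the other character can't hear it.
Only (2) is non-diegetic.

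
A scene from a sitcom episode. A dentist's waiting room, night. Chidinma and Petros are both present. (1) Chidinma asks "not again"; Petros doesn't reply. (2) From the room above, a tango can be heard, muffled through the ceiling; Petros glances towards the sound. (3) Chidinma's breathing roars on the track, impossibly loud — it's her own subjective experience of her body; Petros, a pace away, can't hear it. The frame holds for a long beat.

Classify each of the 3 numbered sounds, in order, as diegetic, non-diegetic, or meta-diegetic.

(1) is diegetic: spoken by a character present in the story world.
Sound (2): the music has an off-screen but real-world source and a character hears it, so diegetic.
(3) is meta-diegetic: point-of-audition from inside Chidinma's body; not a sound in the room.

diegetic, diegetic, meta-diegetic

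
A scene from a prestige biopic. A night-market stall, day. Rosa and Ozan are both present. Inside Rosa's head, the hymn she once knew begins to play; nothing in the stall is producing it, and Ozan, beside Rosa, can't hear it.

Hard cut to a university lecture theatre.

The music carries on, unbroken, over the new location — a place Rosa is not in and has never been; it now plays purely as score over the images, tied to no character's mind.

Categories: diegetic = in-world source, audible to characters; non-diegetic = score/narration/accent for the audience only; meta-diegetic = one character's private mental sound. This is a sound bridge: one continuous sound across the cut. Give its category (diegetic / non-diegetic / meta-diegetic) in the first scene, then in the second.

meta-diegetic, non-diegetic

Scene one: the music exists only inside Rosa's mind; Ozan can't hear it → meta-diegetic.
Scene two: it's detached from Rosa entirely and plays over unrelated images with no in-world source — conventional underscore → non-diegetic.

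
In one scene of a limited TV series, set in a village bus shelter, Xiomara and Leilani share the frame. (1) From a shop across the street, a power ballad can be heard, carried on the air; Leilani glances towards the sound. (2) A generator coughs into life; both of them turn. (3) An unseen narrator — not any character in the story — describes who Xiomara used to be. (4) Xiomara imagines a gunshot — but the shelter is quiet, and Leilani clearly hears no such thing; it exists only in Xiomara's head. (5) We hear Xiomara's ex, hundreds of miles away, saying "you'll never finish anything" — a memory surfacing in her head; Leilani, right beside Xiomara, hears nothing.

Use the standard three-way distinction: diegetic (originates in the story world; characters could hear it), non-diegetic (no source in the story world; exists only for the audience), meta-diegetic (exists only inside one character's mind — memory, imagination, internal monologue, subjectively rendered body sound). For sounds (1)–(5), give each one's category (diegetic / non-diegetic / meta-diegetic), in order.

(1) the music has an off-screen but real-world source and a character hears it → diegetic.
(2) the sound comes from a generator physically present in the location → diegetic.
(3) is non-diegetic: the narrator exists outside the story world, addressing only the audience.
(4) is meta-diegetic: subjective to Xiomara: the shelter is silent and Leilani hears nothing.
Sound (5): a remembered line, private to Xiomara — not present in the room, not audible to Leilani, so meta-diegetic.

diegetic, diegetic, non-diegetic, meta-diegetic, meta-diegetic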